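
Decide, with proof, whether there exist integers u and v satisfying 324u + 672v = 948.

Every value of 324u + 672v is a multiple of gcd(324, 672) = 12; since 12 ∣ 948, solutions exist.
Dividing through by 12 reduces the equation to 27u + 56v = 79.
Dividing repeatedly: 56 = 2·27 + 2, 27 = 13·2 + 1, 2 = 2·1 + 0.
Working back up the chain: 1 = 27 − 13·2 = 27 − 13·(56 − 2·27) = −13·56 + 27·27. So 27·27 + 56·(-13) = 1.
Scaling by 79 gives the particular solution (u, v) = (2133, -1027).
Subtracting 38·56 from u and adding 38·27 to v gives the tidier solution (5, -1).
Indeed 324·5 + 672·(-1) = 1620 − 672 = 948.

u = 5, v = -1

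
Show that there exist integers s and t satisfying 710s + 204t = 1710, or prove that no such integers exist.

Since gcd(710, 204) = 2 and 1710 = 2·855, Bézout's identity guarantees a solution.
Dividing through by 2 reduces the equation to 355s + 102t = 855.
Dividing repeatedly: 355 = 3·102 + 49, 102 = 2·49 + 4, 49 = 12·4 + 1, 4 = 4·1 + 0.
Unwinding: 1 = 49 − 12·4 = 49 − 12·(102 − 2·49) = −12·102 + 25·49 = −12·102 + 25·(355 − 3·102) = 25·355 − 87·102, i.e. 355·25 + 102·(-87) = 1.
Times 855: 355·21375 + 102·(-74385) = 855, so (21375, -74385) solves it.
Subtracting 209·102 from s and adding 209·355 to t gives the tidier solution (57, -190).
Indeed 710·57 + 204·(-190) = 40470 − 38760 = 1710.

s = 57, t = -190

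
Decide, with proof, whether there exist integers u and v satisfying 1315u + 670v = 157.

There are no such integers.

Any value of 1315u + 670v is a multiple of gcd(1315, 670) = 5.
But 157 is not a multiple of 5 (it leaves remainder 2).
Hence no integers u, v satisfy the equation.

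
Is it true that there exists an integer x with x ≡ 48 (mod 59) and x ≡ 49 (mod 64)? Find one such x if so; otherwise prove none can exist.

x = 3057

Since 59 and 64 share no common factor, CRT says the pair of congruences has a solution (unique mod 3776).
Any solution of the first congruence is x = 48 + 59t; substituting into the second, 59t ≡ 49 − 48 ≡ 1 (mod 64).
To invert 59 modulo 64: 64 = 1·59 + 5, 59 = 11·5 + 4, 5 = 1·4 + 1, 4 = 4·1 + 0, and unwinding, 1 = 5 − 1·4 = 5 − (59 − 11·5) = −59 + 12·5 = −59 + 12·(64 − 1·59) = 12·64 − 13·59. Thus 59⁻¹ ≡ -13 ≡ 51 (mod 64).
Therefore t ≡ 51·1 = 51 (mod 64).
With t = 51: x = 48 + 59·51 = 3057.
Check: 3057 mod 59 = 48, 3057 mod 64 = 49. ✓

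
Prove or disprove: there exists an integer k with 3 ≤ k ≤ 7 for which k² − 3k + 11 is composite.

k = 4

At k = 4: 4² − 3·4 + 11 = 15 = 3·5, which is composite.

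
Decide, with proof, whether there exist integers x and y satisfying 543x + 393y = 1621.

gcd(543, 393) = 3, so every integer of the form 543x + 393y is a multiple of 3.
However 1621 leaves remainder 1 on division by 3.
Therefore 543x + 393y = 1621 has no solution in integers.

No such integers exist.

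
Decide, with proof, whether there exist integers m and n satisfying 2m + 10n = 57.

No, no such integers exist.

gcd(2, 10) = 2, so every integer of the form 2m + 10n is a multiple of 2.
But 57 = 2·28 + 1, so 2 ∤ 57.
Therefore 2m + 10n = 57 has no solution in integers.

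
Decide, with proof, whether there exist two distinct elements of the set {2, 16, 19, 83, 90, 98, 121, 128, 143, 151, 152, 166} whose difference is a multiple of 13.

Two integers differ by a multiple of 13 exactly when they have the same residue mod 13. The residues are 2↦2, 16↦3, 19↦6, 83↦5, 90↦12, 98↦7, 121↦4, 128↦11, 143↦0, 151↦8, 152↦9, 166↦10.
All 12 residues are distinct, so no two elements differ by a multiple of 13.

No such pair exists.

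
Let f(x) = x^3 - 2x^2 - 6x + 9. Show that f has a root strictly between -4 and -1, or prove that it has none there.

f(-4) = -63 and f(-1) = 12, which have opposite signs.
Since f is a polynomial it is continuous on [-4, -1].
By the Intermediate Value Theorem, f takes the value 0 somewhere in the open interval.

Such a root exists.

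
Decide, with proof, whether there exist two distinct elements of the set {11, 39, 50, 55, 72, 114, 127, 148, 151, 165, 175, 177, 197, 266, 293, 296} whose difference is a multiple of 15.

The pair (11, 266) works.

Reduce each element mod 15: 11↦11, 39↦9, 50↦5, 55↦10, 72↦12, 114↦9, 127↦7, 148↦13, 151↦1, 165↦0, 175↦10, 177↦12, 197↦2, 266↦11, 293↦8, 296↦11. The residue 11 repeats (at 11 and 266), and 266 − 11 = 255 = 17·15.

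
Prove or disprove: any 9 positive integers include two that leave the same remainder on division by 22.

No; for instance {68, 69, 70, 71, 72, 73, 74, 75, 76} is a counterexample.

Try 9 consecutive integers, 68, 69, …, 76. Their remainders mod 22 are 2, 3, 4, 5, 6, 7, 8, 9, 10 — pairwise different, as any 9 ≤ 22 consecutive integers have distinct residues.
So no two of them leave the same remainder on division by 22; the claim fails for this set.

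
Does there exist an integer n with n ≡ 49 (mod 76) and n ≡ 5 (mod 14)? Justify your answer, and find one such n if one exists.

The moduli are not coprime: gcd(76, 14) = 2. Compatibility requires 2 ∣ (5 − 49) = -44, which holds, so solutions exist.
The integers ≡ 49 (mod 76) are 49, 125, 201, …; their remainders mod 14 are 7, 13, 5, so n = 201 is the first that is ≡ 5 (mod 14).
Check: 201 mod 76 = 49, 201 mod 14 = 5. ✓

n = 201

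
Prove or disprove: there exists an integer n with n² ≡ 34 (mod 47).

Take n = 38. Then 38² = 1444 = 30·47 + 34, so 38² ≡ 34 (mod 47).

n = 38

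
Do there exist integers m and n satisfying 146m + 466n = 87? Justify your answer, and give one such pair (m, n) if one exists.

No, no such integers exist.

Any value of 146m + 466n is a multiple of gcd(146, 466) = 2.
But 87 is not a multiple of 2 (it leaves remainder 1).
Hence no integers m, n satisfy the equation.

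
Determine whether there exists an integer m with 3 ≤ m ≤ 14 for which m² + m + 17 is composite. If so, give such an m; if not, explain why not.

There is no such integer m in that range.

The values for m = 3, 4, …, 14 are 29, 37, 47, 59, 73, 89, 107, 127, 149, 173, 199, 227, and each of these is prime.
So no value in the range makes the expression composite.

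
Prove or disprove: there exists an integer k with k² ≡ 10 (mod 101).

101 is prime, so by Euler's criterion 10 is a square mod 101 iff 10^((101−1)/2) = 10^50 ≡ 1 (mod 101).
Repeated squaring mod 101: 10^2 = 100 ≡ 100; 10^4 ≡ 100² = 10000 ≡ 1; 10^8 ≡ 1² = 1 ≡ 1; 10^16 ≡ 1² = 1 ≡ 1; 10^32 ≡ 1² = 1 ≡ 1.
Since 50 = 32 + 16 + 2, 10^50 ≡ 1 · 1 · 100; multiplying out mod 101: 1·1 = 1 ≡ 1, then 1·100 = 100 ≡ 100. Thus 10^50 ≡ 100 ≡ −1 (mod 101).
The value −1 means 10 is a non-residue modulo 101, so k² ≡ 10 (mod 101) is impossible.

No, no such integer exists.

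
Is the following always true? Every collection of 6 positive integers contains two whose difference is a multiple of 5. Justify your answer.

Yes.

There are exactly 5 possible remainders on division by 5.
With 6 integers and only 5 classes, the pigeonhole principle forces two of them, say a and b, into the same class.
Equal remainders mean a − b ≡ 0 (mod 5), so 5 divides their difference.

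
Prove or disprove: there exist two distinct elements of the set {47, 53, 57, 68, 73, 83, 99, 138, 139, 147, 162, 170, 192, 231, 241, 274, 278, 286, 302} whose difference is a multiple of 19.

No, no such pair exists.

Residues mod 19: 47↦9, 53↦15, 57↦0, 68↦11, 73↦16, 83↦7, 99↦4, 138↦5, 139↦6, 147↦14, 162↦10, 170↦18, 192↦2, 231↦3, 241↦13, 274↦8, 278↦12, 286↦1, 302↦17.
These 19 residues are pairwise different, hence no difference of two elements is divisible by 19.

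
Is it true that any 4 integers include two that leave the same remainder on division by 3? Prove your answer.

There are exactly 3 possible remainders on division by 3.
Since 4 > 3, two of the 4 integers must share a residue class by the pigeonhole principle; call them a and b.
So a and b have equal remainders mod 3, which is exactly what was to be shown.

Yes.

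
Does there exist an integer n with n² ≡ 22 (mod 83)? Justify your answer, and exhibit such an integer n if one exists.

No such integer exists.

Apply Euler's criterion with the prime 83: 22 is a quadratic residue iff 22^41 ≡ 1 (mod 83), and a non-residue iff it is ≡ −1.
Squaring successively (mod 83): 22^2 = 484 ≡ 69; 22^4 ≡ 69² = 4761 ≡ 30; 22^8 ≡ 30² = 900 ≡ 70; 22^16 ≡ 70² = 4900 ≡ 3; 22^32 ≡ 3² = 9 ≡ 9.
Since 41 = 32 + 8 + 1, 22^41 ≡ 9 · 70 · 22; multiplying out mod 83: 9·70 = 630 ≡ 49, then 49·22 = 1078 ≡ 82. Thus 22^41 ≡ 82 ≡ −1 (mod 83).
The value −1 means 22 is a non-residue modulo 83, so n² ≡ 22 (mod 83) is impossible.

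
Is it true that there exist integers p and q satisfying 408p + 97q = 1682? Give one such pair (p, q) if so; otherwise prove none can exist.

Since gcd(408, 97) = 1, every integer is an integer combination of 408 and 97.
Dividing repeatedly: 408 = 4·97 + 20, 97 = 4·20 + 17, 20 = 1·17 + 3, 17 = 5·3 + 2, 3 = 1·2 + 1, 2 = 2·1 + 0.
Unwinding: 1 = 3 − 1·2 = 3 − (17 − 5·3) = −17 + 6·3 = −17 + 6·(20 − 1·17) = 6·20 − 7·17 = 6·20 − 7·(97 − 4·20) = −7·97 + 34·20 = −7·97 + 34·(408 − 4·97) = 34·408 − 143·97, i.e. 408·34 + 97·(-143) = 1.
Multiplying through by 1682: p = 34·1682 = 57188, q = (-143)·1682 = -240526 is a solution.
Subtracting 589·97 from p and adding 589·408 to q gives the tidier solution (55, -214).
Indeed 408·55 + 97·(-214) = 22440 − 20758 = 1682.

p = 55, q = -214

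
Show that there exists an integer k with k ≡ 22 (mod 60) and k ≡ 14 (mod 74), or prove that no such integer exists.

k = 1642

The moduli are not coprime: gcd(60, 74) = 2. Compatibility requires 2 ∣ (14 − 22) = -8, which holds, so solutions exist.
Put k = 22 + 60t, so we need 60t ≡ 66 (mod 74), equivalently (divide by 2) 30t ≡ 33 (mod 37).
Invert 30 mod 37 by the Euclidean algorithm: 37 = 1·30 + 7, 30 = 4·7 + 2, 7 = 3·2 + 1, 2 = 2·1 + 0; back-substituting, 1 = 7 − 3·2 = 7 − 3·(30 − 4·7) = −3·30 + 13·7 = −3·30 + 13·(37 − 1·30) = 13·37 − 16·30. Hence 30·(-16) ≡ 1, so 30⁻¹ ≡ -16 ≡ 21 (mod 37).
Multiplying by 21: t ≡ 21·33 = 693 ≡ 27 (mod 37).
Then k = 22 + 60·27 = 1642.
Indeed 1642 ≡ 22 (mod 60) and 1642 ≡ 14 (mod 74).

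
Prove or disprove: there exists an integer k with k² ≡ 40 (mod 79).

k = 35 works: 35² = 1225, and 1225 − 40 = 1185 = 15·79.

k = 35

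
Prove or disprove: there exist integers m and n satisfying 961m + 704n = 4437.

m = 661, n = -896

961 and 704 are coprime, so 961m + 704n ranges over all of ℤ.
Euclidean algorithm: 961 = 1·704 + 257, 704 = 2·257 + 190, 257 = 1·190 + 67, 190 = 2·67 + 56, 67 = 1·56 + 11, 56 = 5·11 + 1, 11 = 11·1 + 0.
Unwinding: 1 = 56 − 5·11 = 56 − 5·(67 − 1·56) = −5·67 + 6·56 = −5·67 + 6·(190 − 2·67) = 6·190 − 17·67 = 6·190 − 17·(257 − 1·190) = −17·257 + 23·190 = −17·257 + 23·(704 − 2·257) = 23·704 − 63·257 = 23·704 − 63·(961 − 1·704) = −63·961 + 86·704, i.e. 961·(-63) + 704·86 = 1.
Times 4437: 961·(-279531) + 704·381582 = 4437, so (-279531, 381582) solves it.
Adding 398·704 to m and subtracting 398·961 from n gives the tidier solution (661, -896).
Indeed 961·661 + 704·(-896) = 635221 − 630784 = 4437.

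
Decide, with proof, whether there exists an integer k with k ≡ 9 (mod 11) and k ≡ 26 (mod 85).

The moduli 11 and 85 are coprime, so by the Chinese Remainder Theorem a unique solution modulo 935 exists.
Write k = 9 + 11t and require 9 + 11t ≡ 26 (mod 85), i.e. 11t ≡ 17 (mod 85).
Note 11·31 = 341 ≡ 1 (mod 85) (as 341 − 1 = 4·85), so 11⁻¹ ≡ 31.
Multiplying by 31: t ≡ 31·17 = 527 ≡ 17 (mod 85).
With t = 17: k = 9 + 11·17 = 196.
Verify: 196 = 17·11 + 9 and 196 = 2·85 + 26. ✓

k = 196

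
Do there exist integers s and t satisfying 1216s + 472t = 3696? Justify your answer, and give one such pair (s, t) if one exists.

s = 24, t = -54

Since gcd(1216, 472) = 8 and 3696 = 8·462, Bézout's identity guarantees a solution.
Dividing through by 8 reduces the equation to 152s + 59t = 462.
Run the Euclidean algorithm on 152 and 59: 152 = 2·59 + 34, 59 = 1·34 + 25, 34 = 1·25 + 9, 25 = 2·9 + 7, 9 = 1·7 + 2, 7 = 3·2 + 1, 2 = 2·1 + 0.
Unwinding: 1 = 7 − 3·2 = 7 − 3·(9 − 1·7) = −3·9 + 4·7 = −3·9 + 4·(25 − 2·9) = 4·25 − 11·9 = 4·25 − 11·(34 − 1·25) = −11·34 + 15·25 = −11·34 + 15·(59 − 1·34) = 15·59 − 26·34 = 15·59 − 26·(152 − 2·59) = −26·152 + 67·59, i.e. 152·(-26) + 59·67 = 1.
Multiplying through by 462: s = (-26)·462 = -12012, t = 67·462 = 30954 is a solution.
Adding 204·59 to s and subtracting 204·152 from t gives the tidier solution (24, -54).
Check: 1216·24 + 472·(-54) = 29184 − 25488 = 3696. ✓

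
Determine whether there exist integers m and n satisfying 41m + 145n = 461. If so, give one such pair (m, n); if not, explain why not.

m = 36, n = -7

Since gcd(41, 145) = 1, every integer is an integer combination of 41 and 145.
Run the Euclidean algorithm on 145 and 41: 145 = 3·41 + 22, 41 = 1·22 + 19, 22 = 1·19 + 3, 19 = 6·3 + 1, 3 = 3·1 + 0.
Unwinding: 1 = 19 − 6·3 = 19 − 6·(22 − 1·19) = −6·22 + 7·19 = −6·22 + 7·(41 − 1·22) = 7·41 − 13·22 = 7·41 − 13·(145 − 3·41) = −13·145 + 46·41, i.e. 41·46 + 145·(-13) = 1.
Multiplying through by 461: m = 46·461 = 21206, n = (-13)·461 = -5993 is a solution.
The general solution is m = 21206 + 145k, n = -5993 − 41k; taking k = -146 gives the smaller pair m = 36, n = -7.
Indeed 41·36 + 145·(-7) = 1476 − 1015 = 461.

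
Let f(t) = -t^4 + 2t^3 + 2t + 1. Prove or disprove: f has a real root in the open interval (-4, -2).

f(-4) = -391 and f(-2) = -35, both negative, so a sign-change argument is unavailable; we show f keeps this sign on the whole interval.
Shift to the endpoint -2: with t = -2 − u (0 < u < 2), one computes f(-2 − u) = -u^4 - 10u^3 - 36u^2 - 58u - 35.
All 5 nonzero coefficients of this polynomial in u are negative; hence for u > 0 the value is a sum of negative terms (the constant -35 among them).
So f is strictly negative on (-4, -2); no root exists in the interval.

f has no root in that interval.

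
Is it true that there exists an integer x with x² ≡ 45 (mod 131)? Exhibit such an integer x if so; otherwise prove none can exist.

x = 62

x = 62 works: 62² = 3844, and 3844 − 45 = 3799 = 29·131.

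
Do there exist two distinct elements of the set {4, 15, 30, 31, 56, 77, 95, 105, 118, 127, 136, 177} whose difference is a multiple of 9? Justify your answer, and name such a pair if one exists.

4 mod 9 = 4 and 31 mod 9 = 4, so 31 − 4 = 27 = 3·9.

Yes: 4 and 31.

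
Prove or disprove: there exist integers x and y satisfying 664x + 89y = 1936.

x = 19, y = -120

664 and 89 are coprime, so 664x + 89y ranges over all of ℤ.
Euclidean algorithm: 664 = 7·89 + 41, 89 = 2·41 + 7, 41 = 5·7 + 6, 7 = 1·6 + 1, 6 = 6·1 + 0.
Unwinding: 1 = 7 − 1·6 = 7 − (41 − 5·7) = −41 + 6·7 = −41 + 6·(89 − 2·41) = 6·89 − 13·41 = 6·89 − 13·(664 − 7·89) = −13·664 + 97·89, i.e. 664·(-13) + 89·97 = 1.
Scaling by 1936 gives the particular solution (x, y) = (-25168, 187792).
The general solution is x = -25168 + 89k, y = 187792 − 664k; taking k = 283 gives the smaller pair x = 19, y = -120.
Check: 664·19 + 89·(-120) = 12616 − 10680 = 1936. ✓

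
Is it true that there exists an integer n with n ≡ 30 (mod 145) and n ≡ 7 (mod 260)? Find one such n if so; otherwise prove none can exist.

There is no such integer.

Reduce both congruences modulo 5, which divides 145 and 260: they say n ≡ 30 (mod 5) and n ≡ 7 (mod 5).
However 30 ≡ 0 and 7 ≡ 2 (mod 5), and 0 ≠ 2.
Hence the system has no solution.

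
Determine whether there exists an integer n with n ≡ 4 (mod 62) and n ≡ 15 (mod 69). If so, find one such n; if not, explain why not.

n = 1740

Since 62 and 69 share no common factor, CRT says the pair of congruences has a solution (unique mod 4278).
Any solution of the first congruence is n = 4 + 62t; substituting into the second, 62t ≡ 15 − 4 ≡ 11 (mod 69).
Invert 62 mod 69 by the Euclidean algorithm: 69 = 1·62 + 7, 62 = 8·7 + 6, 7 = 1·6 + 1, 6 = 6·1 + 0; back-substituting, 1 = 7 − 1·6 = 7 − (62 − 8·7) = −62 + 9·7 = −62 + 9·(69 − 1·62) = 9·69 − 10·62. Hence 62·(-10) ≡ 1, so 62⁻¹ ≡ -10 ≡ 59 (mod 69).
Therefore t ≡ 59·11 = 649 ≡ 28 (mod 69).
With t = 28: n = 4 + 62·28 = 1740.
Verify: 1740 = 28·62 + 4 and 1740 = 25·69 + 15. ✓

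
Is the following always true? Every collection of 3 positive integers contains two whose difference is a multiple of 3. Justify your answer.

Take the 3 consecutive integers 13, 14, 15: their residues mod 3 are all distinct because 3 ≤ 3.
No two share a residue, so no pair has difference divisible by 3; the claim fails for this set.

No; for instance {13, 14, 15} is a counterexample.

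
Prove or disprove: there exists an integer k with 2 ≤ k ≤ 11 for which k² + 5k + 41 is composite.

At k = 2: 2² + 5·2 + 41 = 55 = 5·11, which is composite.

k = 2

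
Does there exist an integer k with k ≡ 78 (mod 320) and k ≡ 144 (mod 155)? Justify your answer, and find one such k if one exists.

gcd(320, 155) = 5. If k ≡ 78 (mod 320) and k ≡ 144 (mod 155), then k ≡ 78 (mod 5) and k ≡ 144 (mod 5).
However 78 ≡ 3 and 144 ≡ 4 (mod 5), and 3 ≠ 4.
Therefore no such k exists.

No, no such integer exists.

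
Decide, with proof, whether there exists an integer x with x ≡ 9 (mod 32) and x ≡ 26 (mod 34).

No, no such integer exists.

gcd(32, 34) = 2. If x ≡ 9 (mod 32) and x ≡ 26 (mod 34), then x ≡ 9 (mod 2) and x ≡ 26 (mod 2).
However 9 ≡ 1 and 26 ≡ 0 (mod 2), and 1 ≠ 0.
Therefore no such x exists.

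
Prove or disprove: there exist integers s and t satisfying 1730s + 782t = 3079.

Both 1730 and 782 are divisible by gcd(1730, 782) = 2, hence so is any combination 1730s + 782t.
But 3079 is not a multiple of 2 (it leaves remainder 1).
Hence no integers s, t satisfy the equation.

There are no such integers.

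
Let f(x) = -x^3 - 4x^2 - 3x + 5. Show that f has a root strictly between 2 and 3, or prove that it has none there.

The endpoint values f(2) = -25 and f(3) = -67 are both negative. Claim: f(x) < 0 for every x in (2, 3).
Shift to the endpoint 2: with x = 2 + u (0 < u < 1), one computes f(2 + u) = -u^3 - 10u^2 - 31u - 25.
All 4 nonzero coefficients of this polynomial in u are negative; hence for u > 0 the value is a sum of negative terms (the constant -25 among them).
So f is strictly negative on (2, 3); no root exists in the interval.

No.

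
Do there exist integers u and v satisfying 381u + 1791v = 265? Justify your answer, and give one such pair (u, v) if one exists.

Both 381 and 1791 are divisible by gcd(381, 1791) = 3, hence so is any combination 381u + 1791v.
But 265 = 3·88 + 1, so 3 ∤ 265.
Hence no integers u, v satisfy the equation.

No such integers exist.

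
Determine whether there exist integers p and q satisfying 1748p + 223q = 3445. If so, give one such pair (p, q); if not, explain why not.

Since gcd(1748, 223) = 1, every integer is an integer combination of 1748 and 223.
Run the Euclidean algorithm on 1748 and 223: 1748 = 7·223 + 187, 223 = 1·187 + 36, 187 = 5·36 + 7, 36 = 5·7 + 1, 7 = 7·1 + 0.
Back-substituting, 1 = 36 − 5·7 = 36 − 5·(187 − 5·36) = −5·187 + 26·36 = −5·187 + 26·(223 − 1·187) = 26·223 − 31·187 = 26·223 − 31·(1748 − 7·223) = −31·1748 + 243·223; that is, 1748·(-31) + 223·243 = 1.
Scaling by 3445 gives the particular solution (p, q) = (-106795, 837135).
Adding 479·223 to p and subtracting 479·1748 from q gives the tidier solution (22, -157).
Indeed 1748·22 + 223·(-157) = 38456 − 35011 = 3445.

p = 22, q = -157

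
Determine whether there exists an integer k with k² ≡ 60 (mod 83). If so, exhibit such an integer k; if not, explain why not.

Apply Euler's criterion with the prime 83: 60 is a quadratic residue iff 60^41 ≡ 1 (mod 83), and a non-residue iff it is ≡ −1.
Squaring successively (mod 83): 60^2 = 3600 ≡ 31; 60^4 ≡ 31² = 961 ≡ 48; 60^8 ≡ 48² = 2304 ≡ 63; 60^16 ≡ 63² = 3969 ≡ 68; 60^32 ≡ 68² = 4624 ≡ 59.
Since 41 = 32 + 8 + 1, 60^41 ≡ 59 · 63 · 60; multiplying out mod 83: 59·63 = 3717 ≡ 65, then 65·60 = 3900 ≡ 82. Thus 60^41 ≡ 82 ≡ −1 (mod 83).
By Euler's criterion 60 is a quadratic non-residue mod 83: no k satisfies k² ≡ 60 (mod 83).

There is no such integer.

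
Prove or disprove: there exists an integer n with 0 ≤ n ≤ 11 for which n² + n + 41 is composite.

The values for n = 0, 1, …, 11 are 41, 43, 47, 53, 61, 71, 83, 97, 113, 131, 151, 173, and each of these is prime.
So no value in the range makes the expression composite.

There is no such integer n in that range.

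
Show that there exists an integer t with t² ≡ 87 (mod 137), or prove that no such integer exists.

Take t = 19. Then 19² = 361 = 2·137 + 87, so 19² ≡ 87 (mod 137).

t = 19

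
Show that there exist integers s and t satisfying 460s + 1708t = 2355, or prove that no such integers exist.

There are no such integers.

Any value of 460s + 1708t is a multiple of gcd(460, 1708) = 4.
But 2355 = 4·588 + 3, so 4 ∤ 2355.
Therefore 460s + 1708t = 2355 has no solution in integers.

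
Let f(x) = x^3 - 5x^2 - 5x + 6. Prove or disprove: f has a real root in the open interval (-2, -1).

Yes, f has a root in the interval.

f(-2) = -12 and f(-1) = 5, which have opposite signs.
f is continuous everywhere (it is a polynomial), in particular on [-2, -1].
By the Intermediate Value Theorem f must vanish at some point of (-2, -1).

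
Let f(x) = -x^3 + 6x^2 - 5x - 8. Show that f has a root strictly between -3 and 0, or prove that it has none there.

f(-3) = 88 and f(0) = -8, which have opposite signs.
Since f is a polynomial it is continuous on [-3, 0].
By the Intermediate Value Theorem, f takes the value 0 somewhere in the open interval.

Such a root exists.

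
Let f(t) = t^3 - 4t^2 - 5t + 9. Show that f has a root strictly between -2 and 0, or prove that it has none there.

Such a root exists.

f(-2) = -5 and f(0) = 9, which have opposite signs.
As a polynomial, f is continuous on every closed interval.
By the Intermediate Value Theorem, f takes the value 0 somewhere in the open interval.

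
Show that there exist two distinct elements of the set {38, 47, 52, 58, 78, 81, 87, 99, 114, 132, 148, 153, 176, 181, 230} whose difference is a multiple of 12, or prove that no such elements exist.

Reduce each element mod 12: 38↦2, 47↦11, 52↦4, 58↦10, 78↦6, 81↦9, 87↦3, 99↦3, 114↦6, 132↦0, 148↦4, 153↦9, 176↦8, 181↦1, 230↦2. The residue 2 repeats (at 38 and 230), and 230 − 38 = 192 = 16·12.

38 and 230 are such a pair.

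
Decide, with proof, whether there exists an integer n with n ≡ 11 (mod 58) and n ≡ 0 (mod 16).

gcd(58, 16) = 2. If n ≡ 11 (mod 58) and n ≡ 0 (mod 16), then n ≡ 11 (mod 2) and n ≡ 0 (mod 2).
However 11 ≡ 1 and 0 ≡ 0 (mod 2), and 1 ≠ 0.
So no integer satisfies both congruences.

No, no such integer exists.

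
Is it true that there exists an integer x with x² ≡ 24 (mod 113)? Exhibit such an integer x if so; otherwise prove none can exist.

No such integer exists.

Apply Euler's criterion with the prime 113: 24 is a quadratic residue iff 24^56 ≡ 1 (mod 113), and a non-residue iff it is ≡ −1.
Squaring successively (mod 113): 24^2 = 576 ≡ 11; 24^4 ≡ 11² = 121 ≡ 8; 24^8 ≡ 8² = 64 ≡ 64; 24^16 ≡ 64² = 4096 ≡ 28; 24^32 ≡ 28² = 784 ≡ 106.
Since 56 = 32 + 16 + 8, 24^56 ≡ 106 · 28 · 64; multiplying out mod 113: 106·28 = 2968 ≡ 30, then 30·64 = 1920 ≡ 112. Thus 24^56 ≡ 112 ≡ −1 (mod 113).
By Euler's criterion 24 is a quadratic non-residue mod 113: no x satisfies x² ≡ 24 (mod 113).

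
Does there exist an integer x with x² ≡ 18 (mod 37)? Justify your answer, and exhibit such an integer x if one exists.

No, no such integer exists.

Apply Euler's criterion with the prime 37: 18 is a quadratic residue iff 18^18 ≡ 1 (mod 37), and a non-residue iff it is ≡ −1.
Repeated squaring mod 37: 18^2 = 324 ≡ 28; 18^4 ≡ 28² = 784 ≡ 7; 18^8 ≡ 7² = 49 ≡ 12; 18^16 ≡ 12² = 144 ≡ 33.
Since 18 = 16 + 2, 18^18 ≡ 33 · 28; multiplying out mod 37: 33·28 = 924 ≡ 36. Thus 18^18 ≡ 36 ≡ −1 (mod 37).
By Euler's criterion 18 is a quadratic non-residue mod 37: no x satisfies x² ≡ 18 (mod 37).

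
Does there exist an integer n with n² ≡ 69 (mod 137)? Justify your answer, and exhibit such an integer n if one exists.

n = 84

n = 84 works: 84² = 7056, and 7056 − 69 = 6987 = 51·137.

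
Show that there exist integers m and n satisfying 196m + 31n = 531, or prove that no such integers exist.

m = 19, n = -103

196 and 31 are coprime, so 196m + 31n ranges over all of ℤ.
Run the Euclidean algorithm on 196 and 31: 196 = 6·31 + 10, 31 = 3·10 + 1, 10 = 10·1 + 0.
Back-substituting, 1 = 31 − 3·10 = 31 − 3·(196 − 6·31) = −3·196 + 19·31; that is, 196·(-3) + 31·19 = 1.
Multiplying through by 531: m = (-3)·531 = -1593, n = 19·531 = 10089 is a solution.
Adding 52·31 to m and subtracting 52·196 from n gives the tidier solution (19, -103).
Check: 196·19 + 31·(-103) = 3724 − 3193 = 531. ✓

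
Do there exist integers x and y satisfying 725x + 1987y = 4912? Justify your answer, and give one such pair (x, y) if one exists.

725 and 1987 are coprime, so 725x + 1987y ranges over all of ℤ.
Run the Euclidean algorithm on 1987 and 725: 1987 = 2·725 + 537, 725 = 1·537 + 188, 537 = 2·188 + 161, 188 = 1·161 + 27, 161 = 5·27 + 26, 27 = 1·26 + 1, 26 = 26·1 + 0.
Working back up the chain: 1 = 27 − 1·26 = 27 − (161 − 5·27) = −161 + 6·27 = −161 + 6·(188 − 1·161) = 6·188 − 7·161 = 6·188 − 7·(537 − 2·188) = −7·537 + 20·188 = −7·537 + 20·(725 − 1·537) = 20·725 − 27·537 = 20·725 − 27·(1987 − 2·725) = −27·1987 + 74·725. So 725·74 + 1987·(-27) = 1.
Scaling by 4912 gives the particular solution (x, y) = (363488, -132624).
Shifting by a multiple of (1987, −725) keeps it a solution: x = 363488 − 182·1987 = 1854, y = -132624 + 182·725 = -674.
Check: 725·1854 + 1987·(-674) = 1344150 − 1339238 = 4912. ✓

x = 1854, y = -674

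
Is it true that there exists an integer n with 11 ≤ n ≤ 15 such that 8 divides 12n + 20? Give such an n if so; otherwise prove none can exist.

Try n = 11: 12·11 + 20 = 152 = 19·8, which is divisible by 8.

n = 11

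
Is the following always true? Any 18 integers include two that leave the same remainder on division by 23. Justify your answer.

Consider the 18 integers 100, 101, …, 117. They lie in distinct residue classes modulo 23, since 18 ≤ 23.
So no two of them leave the same remainder on division by 23; the claim fails for this set.

No, the set {100, 101, 102, 103, 104, 105, 106, 107, 108, 109, 110, 111, 112, 113, 114, 115, 116, 117} is a counterexample.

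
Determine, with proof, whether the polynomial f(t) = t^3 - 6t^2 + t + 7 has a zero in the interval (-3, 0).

f(-3) = -77 and f(0) = 7, which have opposite signs.
As a polynomial, f is continuous on every closed interval.
By the Intermediate Value Theorem, f takes the value 0 somewhere in the open interval.

Such a root exists.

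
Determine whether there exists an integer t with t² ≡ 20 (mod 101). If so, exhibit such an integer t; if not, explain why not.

Take t = 90. Then 90² = 8100 = 80·101 + 20, so 90² ≡ 20 (mod 101).

t = 90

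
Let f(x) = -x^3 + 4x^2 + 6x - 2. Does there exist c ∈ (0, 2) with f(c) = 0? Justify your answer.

f(0) = -2 and f(2) = 18, which have opposite signs.
Since f is a polynomial it is continuous on [0, 2].
By the Intermediate Value Theorem, f takes the value 0 somewhere in the open interval.

Yes, f has a root in the interval.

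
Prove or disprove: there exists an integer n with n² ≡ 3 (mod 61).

Take n = 8. Then 8² = 64 = 1·61 + 3, so 8² ≡ 3 (mod 61).

n = 8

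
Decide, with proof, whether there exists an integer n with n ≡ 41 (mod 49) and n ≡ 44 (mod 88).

The moduli 49 and 88 are coprime, so by the Chinese Remainder Theorem a unique solution modulo 4312 exists.
Any solution of the first congruence is n = 41 + 49t; substituting into the second, 49t ≡ 44 − 41 ≡ 3 (mod 88).
Note 49·9 = 441 ≡ 1 (mod 88) (as 441 − 1 = 5·88), so 49⁻¹ ≡ 9.
Therefore t ≡ 9·3 = 27 (mod 88).
With t = 27: n = 41 + 49·27 = 1364.
Indeed 1364 ≡ 41 (mod 49) and 1364 ≡ 44 (mod 88).

n = 1364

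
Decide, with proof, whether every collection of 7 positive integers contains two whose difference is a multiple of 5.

Partition the integers by their residue mod 5; there are 5 classes.
With 7 integers and only 5 classes, the pigeonhole principle forces two of them, say a and b, into the same class.
Equal remainders mean a − b ≡ 0 (mod 5), so 5 divides their difference.

True.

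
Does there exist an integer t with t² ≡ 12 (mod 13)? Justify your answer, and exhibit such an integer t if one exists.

t = 5

t = 5 works: 5² = 25, and 25 − 12 = 13 = 1·13.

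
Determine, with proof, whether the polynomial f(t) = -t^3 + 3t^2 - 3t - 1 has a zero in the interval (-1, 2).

f(-1) = 6 and f(2) = -3, which have opposite signs.
As a polynomial, f is continuous on every closed interval.
By the Intermediate Value Theorem f must vanish at some point of (-1, 2).

Yes, f has a root in the interval.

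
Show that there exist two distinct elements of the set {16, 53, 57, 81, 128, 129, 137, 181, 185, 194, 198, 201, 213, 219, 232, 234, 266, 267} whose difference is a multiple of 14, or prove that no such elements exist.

The pair (16, 128) works.

Both 16 and 128 leave remainder 2 on division by 14; their difference 112 = 8·14 is a multiple of 14.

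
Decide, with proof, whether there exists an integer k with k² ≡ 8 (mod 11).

No such integer exists.

Computing k² mod 11 for k = 0, 1, …, 5 (enough, by the symmetry k ↦ 11 − k) gives 0, 1, 4, 9, 5, 3.
So the quadratic residues mod 11 are {0, 1, 3, 4, 5, 9}, and 8 is not among them.
Hence no integer k has k² ≡ 8 (mod 11).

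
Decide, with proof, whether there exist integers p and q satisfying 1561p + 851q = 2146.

p = 703, q = -1287

1561 and 851 are coprime, so 1561p + 851q ranges over all of ℤ.
Dividing repeatedly: 1561 = 1·851 + 710, 851 = 1·710 + 141, 710 = 5·141 + 5, 141 = 28·5 + 1, 5 = 5·1 + 0.
Back-substituting, 1 = 141 − 28·5 = 141 − 28·(710 − 5·141) = −28·710 + 141·141 = −28·710 + 141·(851 − 1·710) = 141·851 − 169·710 = 141·851 − 169·(1561 − 1·851) = −169·1561 + 310·851; that is, 1561·(-169) + 851·310 = 1.
Multiplying through by 2146: p = (-169)·2146 = -362674, q = 310·2146 = 665260 is a solution.
Adding 427·851 to p and subtracting 427·1561 from q gives the tidier solution (703, -1287).
Indeed 1561·703 + 851·(-1287) = 1097383 − 1095237 = 2146.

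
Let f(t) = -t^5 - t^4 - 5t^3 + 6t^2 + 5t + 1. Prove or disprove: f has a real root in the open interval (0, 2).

Yes, f has a root in the interval.

f(0) = 1 and f(2) = -53, which have opposite signs.
As a polynomial, f is continuous on every closed interval.
By the Intermediate Value Theorem, f takes the value 0 somewhere in the open interval.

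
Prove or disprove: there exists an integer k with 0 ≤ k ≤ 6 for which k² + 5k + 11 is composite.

k = 3

At k = 3: 3² + 5·3 + 11 = 35 = 5·7, which is composite.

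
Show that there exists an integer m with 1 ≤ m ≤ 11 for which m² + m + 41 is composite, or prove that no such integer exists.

No, no such integer m in that range exists.

The values for m = 1, 2, …, 11 are 43, 47, 53, 61, 71, 83, 97, 113, 131, 151, 173, and each of these is prime.
So no value in the range makes the expression composite.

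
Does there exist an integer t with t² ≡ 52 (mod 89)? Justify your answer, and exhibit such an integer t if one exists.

Apply Euler's criterion with the prime 89: 52 is a quadratic residue iff 52^44 ≡ 1 (mod 89), and a non-residue iff it is ≡ −1.
Repeated squaring mod 89: 52^2 = 2704 ≡ 34; 52^4 ≡ 34² = 1156 ≡ 88; 52^8 ≡ 88² = 7744 ≡ 1; 52^16 ≡ 1² = 1 ≡ 1; 52^32 ≡ 1² = 1 ≡ 1.
Since 44 = 32 + 8 + 4, 52^44 ≡ 1 · 1 · 88; multiplying out mod 89: 1·1 = 1 ≡ 1, then 1·88 = 88 ≡ 88. Thus 52^44 ≡ 88 ≡ −1 (mod 89).
By Euler's criterion 52 is a quadratic non-residue mod 89: no t satisfies t² ≡ 52 (mod 89).

No such integer exists.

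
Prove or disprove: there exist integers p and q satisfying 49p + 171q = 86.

p = 89, q = -25

Since gcd(49, 171) = 1, every integer is an integer combination of 49 and 171.
Dividing repeatedly: 171 = 3·49 + 24, 49 = 2·24 + 1, 24 = 24·1 + 0.
Unwinding: 1 = 49 − 2·24 = 49 − 2·(171 − 3·49) = −2·171 + 7·49, i.e. 49·7 + 171·(-2) = 1.
Times 86: 49·602 + 171·(-172) = 86, so (602, -172) solves it.
Shifting by a multiple of (171, −49) keeps it a solution: p = 602 − 3·171 = 89, q = -172 + 3·49 = -25.
Indeed 49·89 + 171·(-25) = 4361 − 4275 = 86.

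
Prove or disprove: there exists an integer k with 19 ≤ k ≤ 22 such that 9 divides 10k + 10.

No, no such integer k in that range exists.

At k = 19, 10·19 + 10 = 200 ≡ 2 (mod 9), and each step in k adds 10 ≡ 1 (mod 9), giving residues 2, 3, 4, 5 for k = 19, 20, 21, 22.
None is 0, so 9 never divides 10k + 10 on this range.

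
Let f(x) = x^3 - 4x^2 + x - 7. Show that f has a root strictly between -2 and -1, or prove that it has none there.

No such root exists.

f(-2) = -33 and f(-1) = -13, both negative, so a sign-change argument is unavailable; we show f keeps this sign on the whole interval.
Shift to the endpoint -1: with x = -1 − u (0 < u < 1), one computes f(-1 − u) = -u^3 - 7u^2 - 12u - 13.
All 4 nonzero coefficients of this polynomial in u are negative; hence for u > 0 the value is a sum of negative terms (the constant -13 among them).
So f is strictly negative on (-2, -1); no root exists in the interval.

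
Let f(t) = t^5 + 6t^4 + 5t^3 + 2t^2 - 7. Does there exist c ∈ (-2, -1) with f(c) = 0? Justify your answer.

Yes, such a c exists.

f(-2) = 25 and f(-1) = -5, which have opposite signs.
f is continuous everywhere (it is a polynomial), in particular on [-2, -1].
By the Intermediate Value Theorem f must vanish at some point of (-2, -1).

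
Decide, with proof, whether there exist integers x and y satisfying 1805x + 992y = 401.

Since gcd(1805, 992) = 1, every integer is an integer combination of 1805 and 992.
Run the Euclidean algorithm on 1805 and 992: 1805 = 1·992 + 813, 992 = 1·813 + 179, 813 = 4·179 + 97, 179 = 1·97 + 82, 97 = 1·82 + 15, 82 = 5·15 + 7, 15 = 2·7 + 1, 7 = 7·1 + 0.
Unwinding: 1 = 15 − 2·7 = 15 − 2·(82 − 5·15) = −2·82 + 11·15 = −2·82 + 11·(97 − 1·82) = 11·97 − 13·82 = 11·97 − 13·(179 − 1·97) = −13·179 + 24·97 = −13·179 + 24·(813 − 4·179) = 24·813 − 109·179 = 24·813 − 109·(992 − 1·813) = −109·992 + 133·813 = −109·992 + 133·(1805 − 1·992) = 133·1805 − 242·992, i.e. 1805·133 + 992·(-242) = 1.
Times 401: 1805·53333 + 992·(-97042) = 401, so (53333, -97042) solves it.
The general solution is x = 53333 + 992k, y = -97042 − 1805k; taking k = -53 gives the smaller pair x = 757, y = -1377.
Indeed 1805·757 + 992·(-1377) = 1366385 − 1365984 = 401.

x = 757, y = -1377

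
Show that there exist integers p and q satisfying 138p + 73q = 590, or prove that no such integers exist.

p = 54, q = -94

Since gcd(138, 73) = 1, every integer is an integer combination of 138 and 73.
Run the Euclidean algorithm on 138 and 73: 138 = 1·73 + 65, 73 = 1·65 + 8, 65 = 8·8 + 1, 8 = 8·1 + 0.
Unwinding: 1 = 65 − 8·8 = 65 − 8·(73 − 1·65) = −8·73 + 9·65 = −8·73 + 9·(138 − 1·73) = 9·138 − 17·73, i.e. 138·9 + 73·(-17) = 1.
Multiplying through by 590: p = 9·590 = 5310, q = (-17)·590 = -10030 is a solution.
Subtracting 72·73 from p and adding 72·138 to q gives the tidier solution (54, -94).
Check: 138·54 + 73·(-94) = 7452 − 6862 = 590. ✓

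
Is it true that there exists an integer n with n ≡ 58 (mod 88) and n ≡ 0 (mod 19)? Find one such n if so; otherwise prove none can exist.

Since 88 and 19 share no common factor, CRT says the pair of congruences has a solution (unique mod 1672).
Any solution of the first congruence is n = 58 + 88t; substituting into the second, 88t ≡ 0 − 58 ≡ 18 (mod 19).
88 ≡ 12 (mod 19), so this reads 12t ≡ 18 (mod 19). Note 12·8 = 96 ≡ 1 (mod 19) (as 96 − 1 = 5·19), so 12⁻¹ ≡ 8.
Multiplying by 8: t ≡ 8·18 = 144 ≡ 11 (mod 19).
Taking t = 11 gives n = 58 + 88·11 = 1026.
Verify: 1026 = 11·88 + 58 and 1026 = 54·19 + 0. ✓

n = 1026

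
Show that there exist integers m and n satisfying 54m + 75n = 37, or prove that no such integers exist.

No such integers exist.

Both 54 and 75 are divisible by gcd(54, 75) = 3, hence so is any combination 54m + 75n.
But 37 = 3·12 + 1, so 3 ∤ 37.
Hence no integers m, n satisfy the equation.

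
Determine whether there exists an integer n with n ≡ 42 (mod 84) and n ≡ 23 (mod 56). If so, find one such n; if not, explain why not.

No, no such integer exists.

Reduce both congruences modulo 28, which divides 84 and 56: they say n ≡ 42 (mod 28) and n ≡ 23 (mod 28).
However 42 ≡ 14 and 23 ≡ 23 (mod 28), and 14 ≠ 23.
Hence the system has no solution.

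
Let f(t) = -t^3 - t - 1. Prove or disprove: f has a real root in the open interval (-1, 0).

f(-1) = 1 and f(0) = -1, which have opposite signs.
f is continuous everywhere (it is a polynomial), in particular on [-1, 0].
By the Intermediate Value Theorem, f takes the value 0 somewhere in the open interval.

Such a root exists.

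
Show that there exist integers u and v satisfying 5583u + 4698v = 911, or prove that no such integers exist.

gcd(5583, 4698) = 3, so every integer of the form 5583u + 4698v is a multiple of 3.
However 911 leaves remainder 2 on division by 3.
So the equation is unsolvable over ℤ.

No, no such integers exist.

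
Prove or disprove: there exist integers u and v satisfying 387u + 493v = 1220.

u = 35, v = -25

Since gcd(387, 493) = 1, every integer is an integer combination of 387 and 493.
Run the Euclidean algorithm on 493 and 387: 493 = 1·387 + 106, 387 = 3·106 + 69, 106 = 1·69 + 37, 69 = 1·37 + 32, 37 = 1·32 + 5, 32 = 6·5 + 2, 5 = 2·2 + 1, 2 = 2·1 + 0.
Unwinding: 1 = 5 − 2·2 = 5 − 2·(32 − 6·5) = −2·32 + 13·5 = −2·32 + 13·(37 − 1·32) = 13·37 − 15·32 = 13·37 − 15·(69 − 1·37) = −15·69 + 28·37 = −15·69 + 28·(106 − 1·69) = 28·106 − 43·69 = 28·106 − 43·(387 − 3·106) = −43·387 + 157·106 = −43·387 + 157·(493 − 1·387) = 157·493 − 200·387, i.e. 387·(-200) + 493·157 = 1.
Scaling by 1220 gives the particular solution (u, v) = (-244000, 191540).
Adding 495·493 to u and subtracting 495·387 from v gives the tidier solution (35, -25).
Indeed 387·35 + 493·(-25) = 13545 − 12325 = 1220.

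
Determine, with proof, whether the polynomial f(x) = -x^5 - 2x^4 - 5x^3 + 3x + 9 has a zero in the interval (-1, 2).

Yes, f has a root in the interval.

f(-1) = 10 and f(2) = -89, which have opposite signs.
f is continuous everywhere (it is a polynomial), in particular on [-1, 2].
By the Intermediate Value Theorem, f takes the value 0 somewhere in the open interval.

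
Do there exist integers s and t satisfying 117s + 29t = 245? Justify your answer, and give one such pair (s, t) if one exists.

Since gcd(117, 29) = 1, every integer is an integer combination of 117 and 29.
Euclidean algorithm: 117 = 4·29 + 1, 29 = 29·1 + 0.
Back-substituting, 1 = 117 − 4·29; that is, 117·1 + 29·(-4) = 1.
Multiplying through by 245: s = 1·245 = 245, t = (-4)·245 = -980 is a solution.
The general solution is s = 245 + 29k, t = -980 − 117k; taking k = -8 gives the smaller pair s = 13, t = -44.
Check: 117·13 + 29·(-44) = 1521 − 1276 = 245. ✓

s = 13, t = -44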